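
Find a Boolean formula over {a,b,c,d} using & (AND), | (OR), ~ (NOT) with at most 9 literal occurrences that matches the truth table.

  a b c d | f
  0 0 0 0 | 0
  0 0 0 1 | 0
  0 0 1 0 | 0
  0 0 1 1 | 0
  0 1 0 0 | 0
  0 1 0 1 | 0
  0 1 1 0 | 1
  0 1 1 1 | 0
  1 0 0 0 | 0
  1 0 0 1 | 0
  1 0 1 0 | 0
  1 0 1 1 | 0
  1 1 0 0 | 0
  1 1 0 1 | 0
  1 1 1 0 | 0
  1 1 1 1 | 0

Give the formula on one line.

  ~a = 1111111100000000
  (a | c) = 0011001111111111
  ~d = 1010101010101010
  ((a | c) & ~d) = 0010001010101010
  (a | b) = 0000111111111111
  (((a | c) & ~d) & (a | b)) = 0000001010101010
  (~a & (((a | c) & ~d) & (a | b))) = 0000001000000000

(~a & (((a | c) & ~d) & (a | b)))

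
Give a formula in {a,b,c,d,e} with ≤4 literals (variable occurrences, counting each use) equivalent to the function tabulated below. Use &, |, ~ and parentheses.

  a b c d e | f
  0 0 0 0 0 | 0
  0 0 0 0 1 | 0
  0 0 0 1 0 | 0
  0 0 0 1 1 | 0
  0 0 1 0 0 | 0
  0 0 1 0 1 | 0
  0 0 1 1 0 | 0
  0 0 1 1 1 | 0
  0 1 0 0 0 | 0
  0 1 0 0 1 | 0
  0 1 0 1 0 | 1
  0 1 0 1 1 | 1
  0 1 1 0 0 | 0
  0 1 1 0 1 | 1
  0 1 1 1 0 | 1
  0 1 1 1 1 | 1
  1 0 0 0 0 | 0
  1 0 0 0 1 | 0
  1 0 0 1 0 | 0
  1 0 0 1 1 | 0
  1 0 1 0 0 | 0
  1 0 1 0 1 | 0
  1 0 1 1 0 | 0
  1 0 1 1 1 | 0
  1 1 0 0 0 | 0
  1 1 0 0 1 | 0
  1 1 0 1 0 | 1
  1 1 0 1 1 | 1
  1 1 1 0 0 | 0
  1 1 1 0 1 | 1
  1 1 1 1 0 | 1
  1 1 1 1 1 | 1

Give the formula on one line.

  (e & c) = 00000101000001010000010100000101
  (d | (e & c)) = 00110111001101110011011100110111
  ((d | (e & c)) & b) = 00000000001101110000000000110111

((d | (e & c)) & b)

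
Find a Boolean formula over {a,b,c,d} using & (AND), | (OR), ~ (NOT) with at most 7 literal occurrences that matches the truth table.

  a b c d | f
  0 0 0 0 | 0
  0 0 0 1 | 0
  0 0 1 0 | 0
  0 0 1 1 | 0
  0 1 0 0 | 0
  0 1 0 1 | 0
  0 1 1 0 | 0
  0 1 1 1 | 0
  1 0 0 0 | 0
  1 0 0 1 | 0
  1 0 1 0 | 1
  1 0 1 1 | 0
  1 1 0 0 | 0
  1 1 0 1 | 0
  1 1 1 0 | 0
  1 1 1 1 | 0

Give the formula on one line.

  ~c = 1100110011001100
  ~b = 1111000011110000
  ~d = 1010101010101010
  (a & ~d) = 0000000010101010
  (~b & (a & ~d)) = 0000000010100000
  (~c | (~b & (a & ~d))) = 1100110011101100
  ((~c | (~b & (a & ~d))) & c) = 0000000000100000

((~c | (~b & (a & ~d))) & c)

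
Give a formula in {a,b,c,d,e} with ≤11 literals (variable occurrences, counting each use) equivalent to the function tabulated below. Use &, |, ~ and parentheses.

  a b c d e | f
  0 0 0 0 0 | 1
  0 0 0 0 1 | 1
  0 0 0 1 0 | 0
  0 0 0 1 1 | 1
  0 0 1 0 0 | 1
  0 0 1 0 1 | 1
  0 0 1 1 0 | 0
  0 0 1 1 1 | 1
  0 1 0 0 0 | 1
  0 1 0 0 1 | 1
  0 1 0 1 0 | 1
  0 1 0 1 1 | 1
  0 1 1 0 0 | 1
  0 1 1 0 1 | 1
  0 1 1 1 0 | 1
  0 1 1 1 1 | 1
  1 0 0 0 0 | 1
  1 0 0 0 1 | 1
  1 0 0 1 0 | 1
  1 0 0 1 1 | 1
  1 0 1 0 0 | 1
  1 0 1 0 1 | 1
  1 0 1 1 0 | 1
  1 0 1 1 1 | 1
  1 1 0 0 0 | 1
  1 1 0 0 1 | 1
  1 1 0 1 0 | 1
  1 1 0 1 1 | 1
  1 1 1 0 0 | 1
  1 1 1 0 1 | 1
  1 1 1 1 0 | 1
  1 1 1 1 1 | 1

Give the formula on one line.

  ~c = 11110000111100001111000011110000
  (~c | e) = 11110101111101011111010111110101
  ~a = 11111111111111110000000000000000
  (e & ~a) = 01010101010101010000000000000000
  ((e & ~a) | c) = 01011111010111110000111100001111
  ((~c | e) & ((e & ~a) | c)) = 01010101010101010000010100000101
  (((~c | e) & ((e & ~a) | c)) | a) = 01010101010101011111111111111111
  (b | (((~c | e) & ((e & ~a) | c)) | a)) = 01010101111111111111111111111111
  ~d = 11001100110011001100110011001100
  ((b | (((~c | e) & ((e & ~a) | c)) | a)) | ~d) = 11011101111111111111111111111111

((b | (((~c | e) & ((e & ~a) | c)) | a)) | ~d)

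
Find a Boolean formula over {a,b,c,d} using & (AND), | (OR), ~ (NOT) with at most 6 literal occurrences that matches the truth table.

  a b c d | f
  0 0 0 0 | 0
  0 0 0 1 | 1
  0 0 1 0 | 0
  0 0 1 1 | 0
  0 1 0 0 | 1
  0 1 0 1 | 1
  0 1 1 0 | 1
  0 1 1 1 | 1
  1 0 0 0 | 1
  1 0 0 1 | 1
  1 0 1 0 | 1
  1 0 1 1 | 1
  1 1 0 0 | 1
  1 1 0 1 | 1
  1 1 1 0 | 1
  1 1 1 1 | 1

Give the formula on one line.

((a | b) | (d & (b | ~c)))

  (a | b) = 0000111111111111
  ~c = 1100110011001100
  (b | ~c) = 1100111111001111
  (d & (b | ~c)) = 0100010101000101
  ((a | b) | (d & (b | ~c))) = 0100111111111111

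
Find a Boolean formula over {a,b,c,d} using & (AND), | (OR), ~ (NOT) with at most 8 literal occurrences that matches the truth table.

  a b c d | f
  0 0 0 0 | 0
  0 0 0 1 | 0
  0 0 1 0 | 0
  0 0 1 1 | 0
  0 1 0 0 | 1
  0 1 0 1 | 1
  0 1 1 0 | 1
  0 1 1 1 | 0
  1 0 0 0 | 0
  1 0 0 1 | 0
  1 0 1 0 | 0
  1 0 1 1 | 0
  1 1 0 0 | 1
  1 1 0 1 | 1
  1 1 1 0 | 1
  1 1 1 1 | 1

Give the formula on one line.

((((~c & d) | a) | ~d) & b)

  ~c = 1100110011001100
  (~c & d) = 0100010001000100
  ((~c & d) | a) = 0100010011111111
  ~d = 1010101010101010
  (((~c & d) | a) | ~d) = 1110111011111111
  ((((~c & d) | a) | ~d) & b) = 0000111000001111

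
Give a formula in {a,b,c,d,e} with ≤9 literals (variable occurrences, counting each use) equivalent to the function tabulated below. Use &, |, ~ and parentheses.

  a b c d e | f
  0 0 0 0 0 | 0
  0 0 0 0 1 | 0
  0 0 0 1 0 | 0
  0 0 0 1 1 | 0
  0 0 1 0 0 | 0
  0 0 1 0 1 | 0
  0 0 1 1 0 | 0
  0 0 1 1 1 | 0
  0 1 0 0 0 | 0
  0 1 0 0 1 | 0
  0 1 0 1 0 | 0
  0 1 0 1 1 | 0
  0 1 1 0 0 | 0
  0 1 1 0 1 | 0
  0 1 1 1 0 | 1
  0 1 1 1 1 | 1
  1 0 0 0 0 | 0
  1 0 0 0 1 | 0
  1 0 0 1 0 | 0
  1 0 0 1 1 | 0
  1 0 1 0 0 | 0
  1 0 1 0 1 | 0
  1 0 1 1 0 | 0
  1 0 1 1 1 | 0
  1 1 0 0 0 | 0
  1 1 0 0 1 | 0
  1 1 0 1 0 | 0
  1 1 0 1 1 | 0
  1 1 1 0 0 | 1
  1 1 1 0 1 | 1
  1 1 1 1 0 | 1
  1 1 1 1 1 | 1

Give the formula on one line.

  ~b = 11111111000000001111111100000000
  (d | ~b) = 11111111001100111111111100110011
  (b & (d | ~b)) = 00000000001100110000000000110011
  ((b & (d | ~b)) & c) = 00000000000000110000000000000011
  (b & a) = 00000000000000000000000011111111
  (c & (b & a)) = 00000000000000000000000000001111
  (((b & (d | ~b)) & c) | (c & (b & a))) = 00000000000000110000000000001111

(((b & (d | ~b)) & c) | (c & (b & a)))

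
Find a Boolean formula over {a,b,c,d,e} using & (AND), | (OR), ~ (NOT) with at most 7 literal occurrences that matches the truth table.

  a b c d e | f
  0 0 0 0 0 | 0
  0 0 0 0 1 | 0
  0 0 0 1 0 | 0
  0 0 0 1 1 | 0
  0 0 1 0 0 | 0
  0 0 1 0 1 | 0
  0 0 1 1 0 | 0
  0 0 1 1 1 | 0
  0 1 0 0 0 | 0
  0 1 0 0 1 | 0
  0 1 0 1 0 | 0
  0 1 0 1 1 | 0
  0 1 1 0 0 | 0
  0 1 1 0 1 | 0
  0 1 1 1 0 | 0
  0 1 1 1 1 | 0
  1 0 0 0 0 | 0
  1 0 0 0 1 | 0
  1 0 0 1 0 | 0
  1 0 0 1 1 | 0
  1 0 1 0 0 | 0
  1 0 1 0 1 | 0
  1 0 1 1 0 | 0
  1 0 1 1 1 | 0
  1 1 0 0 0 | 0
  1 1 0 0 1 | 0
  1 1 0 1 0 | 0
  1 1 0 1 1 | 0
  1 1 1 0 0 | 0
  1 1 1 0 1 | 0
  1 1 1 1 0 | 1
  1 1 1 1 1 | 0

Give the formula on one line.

  (d & b) = 00000000001100110000000000110011
  ~e = 10101010101010101010101010101010
  (c & ~e) = 00001010000010100000101000001010
  ((d & b) & (c & ~e)) = 00000000000000100000000000000010
  (a & ((d & b) & (c & ~e))) = 00000000000000000000000000000010

(a & ((d & b) & (c & ~e)))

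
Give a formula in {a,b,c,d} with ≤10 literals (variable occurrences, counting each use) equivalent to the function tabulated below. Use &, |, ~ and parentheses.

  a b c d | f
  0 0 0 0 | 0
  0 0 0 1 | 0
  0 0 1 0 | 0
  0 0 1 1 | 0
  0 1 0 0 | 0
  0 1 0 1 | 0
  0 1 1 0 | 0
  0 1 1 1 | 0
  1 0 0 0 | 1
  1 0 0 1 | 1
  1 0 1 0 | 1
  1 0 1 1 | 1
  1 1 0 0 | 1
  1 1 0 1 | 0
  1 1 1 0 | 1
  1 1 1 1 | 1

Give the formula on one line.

(a & (((c | ~d) & (a | (d | (a & c)))) | ~b))

  ~d = 1010101010101010
  (c | ~d) = 1011101110111011
  (a & c) = 0000000000110011
  (d | (a & c)) = 0101010101110111
  (a | (d | (a & c))) = 0101010111111111
  ((c | ~d) & (a | (d | (a & c)))) = 0001000110111011
  ~b = 1111000011110000
  (((c | ~d) & (a | (d | (a & c)))) | ~b) = 1111000111111011
  (a & (((c | ~d) & (a | (d | (a & c)))) | ~b)) = 0000000011111011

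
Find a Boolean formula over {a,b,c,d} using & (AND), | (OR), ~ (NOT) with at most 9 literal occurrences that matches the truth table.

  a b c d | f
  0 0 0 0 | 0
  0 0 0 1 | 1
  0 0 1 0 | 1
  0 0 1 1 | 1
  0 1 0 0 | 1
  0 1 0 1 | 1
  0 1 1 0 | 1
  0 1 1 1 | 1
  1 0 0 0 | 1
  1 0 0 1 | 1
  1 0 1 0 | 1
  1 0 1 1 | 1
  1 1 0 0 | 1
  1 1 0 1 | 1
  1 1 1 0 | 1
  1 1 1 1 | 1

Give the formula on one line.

  ~b = 1111000011110000
  (c & ~b) = 0011000000110000
  (~b & d) = 0101000001010000
  ((c & ~b) | (~b & d)) = 0111000001110000
  ~d = 1010101010101010
  (a | c) = 0011001111111111
  (~d & (a | c)) = 0010001010101010
  ((~d & (a | c)) | b) = 0010111110101111
  (a | ((~d & (a | c)) | b)) = 0010111111111111
  (((c & ~b) | (~b & d)) | (a | ((~d & (a | c)) | b))) = 0111111111111111

(((c & ~b) | (~b & d)) | (a | ((~d & (a | c)) | b)))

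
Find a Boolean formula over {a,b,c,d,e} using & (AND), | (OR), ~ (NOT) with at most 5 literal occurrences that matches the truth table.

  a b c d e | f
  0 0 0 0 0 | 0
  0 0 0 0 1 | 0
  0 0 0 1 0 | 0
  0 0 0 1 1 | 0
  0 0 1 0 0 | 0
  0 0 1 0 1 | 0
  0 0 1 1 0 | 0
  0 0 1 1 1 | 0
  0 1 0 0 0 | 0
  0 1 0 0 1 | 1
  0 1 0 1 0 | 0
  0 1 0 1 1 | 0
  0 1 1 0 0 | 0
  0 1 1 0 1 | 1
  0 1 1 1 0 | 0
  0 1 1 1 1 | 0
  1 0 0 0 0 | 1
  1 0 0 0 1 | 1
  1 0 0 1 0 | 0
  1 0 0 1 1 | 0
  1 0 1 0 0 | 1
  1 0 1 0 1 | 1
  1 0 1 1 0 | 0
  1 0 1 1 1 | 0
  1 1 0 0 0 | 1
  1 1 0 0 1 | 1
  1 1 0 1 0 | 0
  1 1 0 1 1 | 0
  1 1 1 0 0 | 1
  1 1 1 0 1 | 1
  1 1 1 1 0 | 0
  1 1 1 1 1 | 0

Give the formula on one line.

  ~d = 11001100110011001100110011001100
  (a | e) = 01010101010101011111111111111111
  (b & (a | e)) = 00000000010101010000000011111111
  (a | (b & (a | e))) = 00000000010101011111111111111111
  (~d & (a | (b & (a | e)))) = 00000000010001001100110011001100

(~d & (a | (b & (a | e))))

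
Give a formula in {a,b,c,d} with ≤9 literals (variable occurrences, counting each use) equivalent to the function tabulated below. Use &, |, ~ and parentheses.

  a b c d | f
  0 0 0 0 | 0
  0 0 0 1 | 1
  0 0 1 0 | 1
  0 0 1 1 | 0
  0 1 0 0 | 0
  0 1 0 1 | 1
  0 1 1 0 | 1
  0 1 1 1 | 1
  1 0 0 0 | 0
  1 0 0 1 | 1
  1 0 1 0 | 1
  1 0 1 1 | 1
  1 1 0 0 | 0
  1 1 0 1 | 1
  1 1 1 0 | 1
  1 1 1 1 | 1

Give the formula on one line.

  ~d = 1010101010101010
  (c & ~d) = 0010001000100010
  (d | c) = 0111011101110111
  ~c = 1100110011001100
  (a | ~c) = 1100110011111111
  ((d | c) & (a | ~c)) = 0100010001110111
  (c & b) = 0000001100000011
  (((d | c) & (a | ~c)) | (c & b)) = 0100011101110111
  ((c & ~d) | (((d | c) & (a | ~c)) | (c & b))) = 0110011101110111

((c & ~d) | (((d | c) & (a | ~c)) | (c & b)))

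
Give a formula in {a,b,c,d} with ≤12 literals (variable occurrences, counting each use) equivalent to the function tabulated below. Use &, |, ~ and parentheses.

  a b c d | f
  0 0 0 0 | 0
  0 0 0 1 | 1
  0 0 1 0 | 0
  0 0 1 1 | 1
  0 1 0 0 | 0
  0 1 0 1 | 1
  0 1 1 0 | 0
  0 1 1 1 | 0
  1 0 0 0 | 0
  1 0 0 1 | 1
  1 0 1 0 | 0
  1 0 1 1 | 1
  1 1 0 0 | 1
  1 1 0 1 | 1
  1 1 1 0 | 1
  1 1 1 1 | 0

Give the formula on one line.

  ~a = 1111111100000000
  ~b = 1111000011110000
  (~a | ~b) = 1111111111110000
  ((~a | ~b) & d) = 0101010101010000
  (~b | a) = 1111000011111111
  ((~b | a) & b) = 0000000000001111
  (((~a | ~b) & d) | ((~b | a) & b)) = 0101010101011111
  ~c = 1100110011001100
  ~d = 1010101010101010
  (~c | ~d) = 1110111011101110
  (~b | (~c | ~d)) = 1111111011111110
  ((((~a | ~b) & d) | ((~b | a) & b)) & (~b | (~c | ~d))) = 0101010001011110

((((~a | ~b) & d) | ((~b | a) & b)) & (~b | (~c | ~d)))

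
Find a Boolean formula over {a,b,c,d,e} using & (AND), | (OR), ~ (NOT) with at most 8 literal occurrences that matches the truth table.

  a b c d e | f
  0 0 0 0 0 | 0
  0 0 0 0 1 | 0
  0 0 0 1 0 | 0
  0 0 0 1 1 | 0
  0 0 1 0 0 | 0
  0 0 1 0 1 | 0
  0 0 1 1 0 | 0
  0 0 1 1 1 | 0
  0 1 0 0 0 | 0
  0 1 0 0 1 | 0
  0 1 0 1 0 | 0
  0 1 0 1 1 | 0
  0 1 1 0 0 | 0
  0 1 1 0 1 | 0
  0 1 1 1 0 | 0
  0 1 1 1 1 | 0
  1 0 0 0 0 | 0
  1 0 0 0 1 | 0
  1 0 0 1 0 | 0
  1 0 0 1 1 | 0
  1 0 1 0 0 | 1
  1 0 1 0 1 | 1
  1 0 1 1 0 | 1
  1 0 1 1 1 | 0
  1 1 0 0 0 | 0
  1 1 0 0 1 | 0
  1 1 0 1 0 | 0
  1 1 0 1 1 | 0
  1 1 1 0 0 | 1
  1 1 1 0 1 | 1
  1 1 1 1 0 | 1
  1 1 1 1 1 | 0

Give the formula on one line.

  ~e = 10101010101010101010101010101010
  ~d = 11001100110011001100110011001100
  (~e | ~d) = 11101110111011101110111011101110
  ((~e | ~d) & a) = 00000000000000001110111011101110
  (d & ((~e | ~d) & a)) = 00000000000000000010001000100010
  (a & ~d) = 00000000000000001100110011001100
  ((d & ((~e | ~d) & a)) | (a & ~d)) = 00000000000000001110111011101110
  (c & ((d & ((~e | ~d) & a)) | (a & ~d))) = 00000000000000000000111000001110

(c & ((d & ((~e | ~d) & a)) | (a & ~d)))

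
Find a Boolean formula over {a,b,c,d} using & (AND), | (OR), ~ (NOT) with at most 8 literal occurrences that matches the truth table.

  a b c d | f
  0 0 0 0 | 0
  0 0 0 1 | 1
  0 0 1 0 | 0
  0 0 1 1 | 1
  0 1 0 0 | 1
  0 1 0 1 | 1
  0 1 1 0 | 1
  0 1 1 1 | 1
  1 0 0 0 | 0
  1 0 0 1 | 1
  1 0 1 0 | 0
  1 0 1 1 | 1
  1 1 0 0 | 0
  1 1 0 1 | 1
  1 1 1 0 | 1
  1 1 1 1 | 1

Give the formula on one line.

(((d | a) & (c & b)) | ((b & (~d & ~a)) | d))

  (d | a) = 0101010111111111
  (c & b) = 0000001100000011
  ((d | a) & (c & b)) = 0000000100000011
  ~d = 1010101010101010
  ~a = 1111111100000000
  (~d & ~a) = 1010101000000000
  (b & (~d & ~a)) = 0000101000000000
  ((b & (~d & ~a)) | d) = 0101111101010101
  (((d | a) & (c & b)) | ((b & (~d & ~a)) | d)) = 0101111101010111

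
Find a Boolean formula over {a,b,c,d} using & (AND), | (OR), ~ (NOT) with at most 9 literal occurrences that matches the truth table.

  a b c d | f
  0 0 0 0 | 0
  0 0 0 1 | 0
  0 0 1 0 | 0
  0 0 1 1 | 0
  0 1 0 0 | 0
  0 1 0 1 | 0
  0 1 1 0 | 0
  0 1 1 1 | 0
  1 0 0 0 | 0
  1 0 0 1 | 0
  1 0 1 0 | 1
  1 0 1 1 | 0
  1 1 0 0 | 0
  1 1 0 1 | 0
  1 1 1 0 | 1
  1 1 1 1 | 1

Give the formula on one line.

((c & ((~c | a) | ~d)) & ((~d | b) & a))

  ~c = 1100110011001100
  (~c | a) = 1100110011111111
  ~d = 1010101010101010
  ((~c | a) | ~d) = 1110111011111111
  (c & ((~c | a) | ~d)) = 0010001000110011
  (~d | b) = 1010111110101111
  ((~d | b) & a) = 0000000010101111
  ((c & ((~c | a) | ~d)) & ((~d | b) & a)) = 0000000000100011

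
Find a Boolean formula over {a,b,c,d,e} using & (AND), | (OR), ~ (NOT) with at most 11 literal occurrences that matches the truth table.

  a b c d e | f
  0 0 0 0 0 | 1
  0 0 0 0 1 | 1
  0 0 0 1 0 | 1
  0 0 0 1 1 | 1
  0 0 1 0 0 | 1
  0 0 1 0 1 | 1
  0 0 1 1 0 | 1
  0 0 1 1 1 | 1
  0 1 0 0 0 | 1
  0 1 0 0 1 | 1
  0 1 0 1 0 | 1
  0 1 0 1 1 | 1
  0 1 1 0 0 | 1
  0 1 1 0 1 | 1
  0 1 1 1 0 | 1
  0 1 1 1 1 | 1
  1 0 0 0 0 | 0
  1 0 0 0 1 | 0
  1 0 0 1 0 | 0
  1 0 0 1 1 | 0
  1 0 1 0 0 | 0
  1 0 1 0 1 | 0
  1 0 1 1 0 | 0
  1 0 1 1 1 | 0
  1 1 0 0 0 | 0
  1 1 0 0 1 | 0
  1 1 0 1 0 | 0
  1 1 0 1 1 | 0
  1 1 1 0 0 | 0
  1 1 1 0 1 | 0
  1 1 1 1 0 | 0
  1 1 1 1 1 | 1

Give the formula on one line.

(~a | (((e | ~b) & d) & ((a | (e | ~b)) & (b & c))))

  ~a = 11111111111111110000000000000000
  ~b = 11111111000000001111111100000000
  (e | ~b) = 11111111010101011111111101010101
  ((e | ~b) & d) = 00110011000100010011001100010001
  (a | (e | ~b)) = 11111111010101011111111111111111
  (b & c) = 00000000000011110000000000001111
  ((a | (e | ~b)) & (b & c)) = 00000000000001010000000000001111
  (((e | ~b) & d) & ((a | (e | ~b)) & (b & c))) = 00000000000000010000000000000001
  (~a | (((e | ~b) & d) & ((a | (e | ~b)) & (b & c)))) = 11111111111111110000000000000001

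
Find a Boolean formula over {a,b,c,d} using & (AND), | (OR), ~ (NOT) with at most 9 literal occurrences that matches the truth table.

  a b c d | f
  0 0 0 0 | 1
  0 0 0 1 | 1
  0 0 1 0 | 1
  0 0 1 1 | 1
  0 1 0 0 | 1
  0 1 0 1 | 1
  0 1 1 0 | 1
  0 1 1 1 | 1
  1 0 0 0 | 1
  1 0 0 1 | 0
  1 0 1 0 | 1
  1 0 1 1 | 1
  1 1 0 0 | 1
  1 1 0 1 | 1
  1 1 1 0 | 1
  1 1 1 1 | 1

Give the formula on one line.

  (a & b) = 0000000000001111
  ~d = 1010101010101010
  ((a & b) | ~d) = 1010101010101111
  (c & d) = 0001000100010001
  ~a = 1111111100000000
  (~a & d) = 0101010100000000
  ((c & d) | (~a & d)) = 0101010100010001
  (((a & b) | ~d) | ((c & d) | (~a & d))) = 1111111110111111

(((a & b) | ~d) | ((c & d) | (~a & d)))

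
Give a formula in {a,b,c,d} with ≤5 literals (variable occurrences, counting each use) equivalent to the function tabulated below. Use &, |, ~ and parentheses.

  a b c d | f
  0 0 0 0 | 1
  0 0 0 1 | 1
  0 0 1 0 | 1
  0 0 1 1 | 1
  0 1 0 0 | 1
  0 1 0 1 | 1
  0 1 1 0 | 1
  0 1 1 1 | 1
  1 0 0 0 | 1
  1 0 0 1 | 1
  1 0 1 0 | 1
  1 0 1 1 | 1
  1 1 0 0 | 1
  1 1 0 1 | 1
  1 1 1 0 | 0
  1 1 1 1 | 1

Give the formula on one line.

  ~b = 1111000011110000
  ~a = 1111111100000000
  (d | ~a) = 1111111101010101
  (~b | (d | ~a)) = 1111111111110101
  ~c = 1100110011001100
  (~a | ~c) = 1111111111001100
  ((~b | (d | ~a)) | (~a | ~c)) = 1111111111111101

((~b | (d | ~a)) | (~a | ~c))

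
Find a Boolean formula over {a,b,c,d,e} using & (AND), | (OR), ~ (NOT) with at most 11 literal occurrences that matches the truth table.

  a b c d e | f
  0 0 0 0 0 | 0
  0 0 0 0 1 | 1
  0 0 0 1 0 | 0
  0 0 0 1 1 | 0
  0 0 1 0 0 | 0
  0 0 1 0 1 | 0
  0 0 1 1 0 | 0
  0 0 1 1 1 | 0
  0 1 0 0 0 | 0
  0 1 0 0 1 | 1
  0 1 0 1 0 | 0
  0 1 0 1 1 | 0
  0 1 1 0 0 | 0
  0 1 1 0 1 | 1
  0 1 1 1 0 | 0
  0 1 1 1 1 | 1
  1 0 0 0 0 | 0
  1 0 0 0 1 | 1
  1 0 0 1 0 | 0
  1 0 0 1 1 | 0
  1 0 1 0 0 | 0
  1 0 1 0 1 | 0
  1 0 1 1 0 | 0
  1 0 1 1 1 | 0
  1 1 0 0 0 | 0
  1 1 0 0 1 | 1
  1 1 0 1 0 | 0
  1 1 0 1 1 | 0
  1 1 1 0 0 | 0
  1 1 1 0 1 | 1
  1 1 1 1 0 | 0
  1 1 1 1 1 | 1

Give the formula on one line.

  ~d = 11001100110011001100110011001100
  (c | ~d) = 11001111110011111100111111001111
  ~b = 11111111000000001111111100000000
  (~d | ~b) = 11111111110011001111111111001100
  ((c | ~d) | (~d | ~b)) = 11111111110011111111111111001111
  ~e = 10101010101010101010101010101010
  ~c = 11110000111100001111000011110000
  (~d & ~c) = 11000000110000001100000011000000
  (~e | (~d & ~c)) = 11101010111010101110101011101010
  ((~e | (~d & ~c)) | b) = 11101010111111111110101011111111
  (((c | ~d) | (~d | ~b)) & ((~e | (~d & ~c)) | b)) = 11101010110011111110101011001111
  ((((c | ~d) | (~d | ~b)) & ((~e | (~d & ~c)) | b)) & e) = 01000000010001010100000001000101

((((c | ~d) | (~d | ~b)) & ((~e | (~d & ~c)) | b)) & e)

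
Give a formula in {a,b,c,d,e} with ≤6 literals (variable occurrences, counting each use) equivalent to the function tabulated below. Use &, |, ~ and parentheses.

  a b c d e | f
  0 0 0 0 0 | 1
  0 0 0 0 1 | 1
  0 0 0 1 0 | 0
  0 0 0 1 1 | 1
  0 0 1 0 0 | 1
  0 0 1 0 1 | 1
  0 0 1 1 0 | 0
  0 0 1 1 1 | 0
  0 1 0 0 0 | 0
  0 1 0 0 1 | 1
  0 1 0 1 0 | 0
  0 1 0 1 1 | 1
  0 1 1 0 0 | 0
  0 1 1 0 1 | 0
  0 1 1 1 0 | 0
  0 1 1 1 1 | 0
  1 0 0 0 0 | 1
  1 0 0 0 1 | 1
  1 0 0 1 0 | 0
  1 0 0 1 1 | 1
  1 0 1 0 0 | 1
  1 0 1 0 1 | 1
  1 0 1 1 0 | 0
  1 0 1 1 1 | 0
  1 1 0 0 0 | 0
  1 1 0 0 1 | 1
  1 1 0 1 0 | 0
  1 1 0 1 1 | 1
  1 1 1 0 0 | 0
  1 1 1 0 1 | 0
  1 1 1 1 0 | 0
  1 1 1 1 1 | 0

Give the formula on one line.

(((e | c) & ~c) | (~b & ~d))

  (e | c) = 01011111010111110101111101011111
  ~c = 11110000111100001111000011110000
  ((e | c) & ~c) = 01010000010100000101000001010000
  ~b = 11111111000000001111111100000000
  ~d = 11001100110011001100110011001100
  (~b & ~d) = 11001100000000001100110000000000
  (((e | c) & ~c) | (~b & ~d)) = 11011100010100001101110001010000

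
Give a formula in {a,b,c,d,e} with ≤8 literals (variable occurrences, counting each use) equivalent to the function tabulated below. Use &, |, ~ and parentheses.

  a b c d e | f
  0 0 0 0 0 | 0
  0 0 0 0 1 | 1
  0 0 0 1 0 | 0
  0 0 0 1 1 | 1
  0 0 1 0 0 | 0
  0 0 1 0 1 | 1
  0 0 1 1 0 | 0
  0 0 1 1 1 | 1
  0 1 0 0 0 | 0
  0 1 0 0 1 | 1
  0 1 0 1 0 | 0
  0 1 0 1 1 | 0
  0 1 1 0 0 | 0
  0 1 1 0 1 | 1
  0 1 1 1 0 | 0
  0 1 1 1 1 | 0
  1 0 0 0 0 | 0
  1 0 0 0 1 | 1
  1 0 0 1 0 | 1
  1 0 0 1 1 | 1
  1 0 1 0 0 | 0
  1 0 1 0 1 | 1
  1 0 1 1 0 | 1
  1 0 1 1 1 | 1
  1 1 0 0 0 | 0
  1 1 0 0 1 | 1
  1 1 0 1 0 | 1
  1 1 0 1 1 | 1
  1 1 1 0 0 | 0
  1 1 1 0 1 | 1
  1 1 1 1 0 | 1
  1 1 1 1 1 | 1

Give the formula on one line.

  ~b = 11111111000000001111111100000000
  (d & ~b) = 00110011000000000011001100000000
  ~d = 11001100110011001100110011001100
  (~d | e) = 11011101110111011101110111011101
  ((d & ~b) & (~d | e)) = 00010001000000000001000100000000
  (d | e) = 01110111011101110111011101110111
  (~d | a) = 11001100110011001111111111111111
  ((d | e) & (~d | a)) = 01000100010001000111011101110111
  (((d & ~b) & (~d | e)) | ((d | e) & (~d | a))) = 01010101010001000111011101110111

(((d & ~b) & (~d | e)) | ((d | e) & (~d | a)))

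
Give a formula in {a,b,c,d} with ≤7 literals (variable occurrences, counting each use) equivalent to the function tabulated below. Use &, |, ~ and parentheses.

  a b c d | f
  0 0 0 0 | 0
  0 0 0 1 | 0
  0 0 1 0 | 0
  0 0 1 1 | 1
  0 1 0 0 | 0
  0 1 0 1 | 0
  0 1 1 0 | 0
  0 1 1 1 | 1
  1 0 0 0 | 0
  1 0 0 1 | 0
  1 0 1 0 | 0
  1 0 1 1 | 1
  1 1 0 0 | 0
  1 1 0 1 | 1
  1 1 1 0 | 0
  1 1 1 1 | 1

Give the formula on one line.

(d & ((a & b) | ((b & (~d | ~b)) | c)))

  (a & b) = 0000000000001111
  ~d = 1010101010101010
  ~b = 1111000011110000
  (~d | ~b) = 1111101011111010
  (b & (~d | ~b)) = 0000101000001010
  ((b & (~d | ~b)) | c) = 0011101100111011
  ((a & b) | ((b & (~d | ~b)) | c)) = 0011101100111111
  (d & ((a & b) | ((b & (~d | ~b)) | c))) = 0001000100010101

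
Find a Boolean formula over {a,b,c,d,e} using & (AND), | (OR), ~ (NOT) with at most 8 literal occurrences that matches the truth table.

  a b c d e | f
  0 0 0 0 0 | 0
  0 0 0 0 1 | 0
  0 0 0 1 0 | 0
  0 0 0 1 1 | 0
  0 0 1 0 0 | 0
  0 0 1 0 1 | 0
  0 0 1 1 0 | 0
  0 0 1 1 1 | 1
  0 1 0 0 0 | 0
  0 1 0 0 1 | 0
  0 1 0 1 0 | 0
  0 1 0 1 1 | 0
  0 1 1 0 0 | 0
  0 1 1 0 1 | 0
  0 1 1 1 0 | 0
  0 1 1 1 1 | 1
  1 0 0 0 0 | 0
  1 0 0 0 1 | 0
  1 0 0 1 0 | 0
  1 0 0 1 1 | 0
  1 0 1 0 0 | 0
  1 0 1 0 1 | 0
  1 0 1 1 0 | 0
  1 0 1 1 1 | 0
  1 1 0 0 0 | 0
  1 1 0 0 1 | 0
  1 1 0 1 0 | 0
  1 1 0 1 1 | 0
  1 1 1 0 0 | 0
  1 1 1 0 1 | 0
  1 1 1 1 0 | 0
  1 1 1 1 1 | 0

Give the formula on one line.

(e & (~e | (((e & c) & d) & ~a)))

  ~e = 10101010101010101010101010101010
  (e & c) = 00000101000001010000010100000101
  ((e & c) & d) = 00000001000000010000000100000001
  ~a = 11111111111111110000000000000000
  (((e & c) & d) & ~a) = 00000001000000010000000000000000
  (~e | (((e & c) & d) & ~a)) = 10101011101010111010101010101010
  (e & (~e | (((e & c) & d) & ~a))) = 00000001000000010000000000000000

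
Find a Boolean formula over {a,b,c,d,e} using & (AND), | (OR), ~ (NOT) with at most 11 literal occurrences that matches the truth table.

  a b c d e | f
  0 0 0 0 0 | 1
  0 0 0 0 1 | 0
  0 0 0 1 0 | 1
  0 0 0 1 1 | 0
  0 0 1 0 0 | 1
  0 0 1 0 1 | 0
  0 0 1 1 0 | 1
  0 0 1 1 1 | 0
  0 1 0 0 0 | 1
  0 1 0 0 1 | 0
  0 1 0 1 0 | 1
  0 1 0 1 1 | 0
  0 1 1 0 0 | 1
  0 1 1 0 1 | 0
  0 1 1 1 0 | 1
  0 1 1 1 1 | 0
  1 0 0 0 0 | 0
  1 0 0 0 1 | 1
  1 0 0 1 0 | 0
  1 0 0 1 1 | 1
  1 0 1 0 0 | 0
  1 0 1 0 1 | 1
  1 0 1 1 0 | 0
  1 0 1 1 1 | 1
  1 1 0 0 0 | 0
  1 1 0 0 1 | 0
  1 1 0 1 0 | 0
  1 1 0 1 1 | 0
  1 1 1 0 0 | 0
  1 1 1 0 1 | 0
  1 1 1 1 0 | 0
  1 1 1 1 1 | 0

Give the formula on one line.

  ~e = 10101010101010101010101010101010
  (a | ~e) = 10101010101010101111111111111111
  ~a = 11111111111111110000000000000000
  ~b = 11111111000000001111111100000000
  (~a | ~b) = 11111111111111111111111100000000
  (e & (~a | ~b)) = 01010101010101010101010100000000
  ~c = 11110000111100001111000011110000
  (~a & ~c) = 11110000111100000000000000000000
  ((e & (~a | ~b)) | (~a & ~c)) = 11110101111101010101010100000000
  (~a | ((e & (~a | ~b)) | (~a & ~c))) = 11111111111111110101010100000000
  ((a | ~e) & (~a | ((e & (~a | ~b)) | (~a & ~c)))) = 10101010101010100101010100000000

((a | ~e) & (~a | ((e & (~a | ~b)) | (~a & ~c))))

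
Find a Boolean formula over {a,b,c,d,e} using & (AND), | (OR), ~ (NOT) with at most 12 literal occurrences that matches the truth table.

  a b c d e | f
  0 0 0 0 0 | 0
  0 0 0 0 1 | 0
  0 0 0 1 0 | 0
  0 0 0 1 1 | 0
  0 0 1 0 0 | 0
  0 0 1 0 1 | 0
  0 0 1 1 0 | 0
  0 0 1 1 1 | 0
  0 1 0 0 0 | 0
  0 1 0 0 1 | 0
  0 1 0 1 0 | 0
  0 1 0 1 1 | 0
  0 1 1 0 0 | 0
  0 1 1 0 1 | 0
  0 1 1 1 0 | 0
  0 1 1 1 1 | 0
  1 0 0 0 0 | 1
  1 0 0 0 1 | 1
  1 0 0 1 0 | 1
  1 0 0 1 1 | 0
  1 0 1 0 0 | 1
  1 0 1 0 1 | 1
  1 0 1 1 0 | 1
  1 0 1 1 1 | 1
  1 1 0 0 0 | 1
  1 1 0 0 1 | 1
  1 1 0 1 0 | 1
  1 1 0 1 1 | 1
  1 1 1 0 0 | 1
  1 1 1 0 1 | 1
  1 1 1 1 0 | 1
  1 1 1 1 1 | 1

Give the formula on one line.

(a & ((c | ~d) | ((~e | (b & e)) & (~c | (~b | a)))))

  ~d = 11001100110011001100110011001100
  (c | ~d) = 11001111110011111100111111001111
  ~e = 10101010101010101010101010101010
  (b & e) = 00000000010101010000000001010101
  (~e | (b & e)) = 10101010111111111010101011111111
  ~c = 11110000111100001111000011110000
  ~b = 11111111000000001111111100000000
  (~b | a) = 11111111000000001111111111111111
  (~c | (~b | a)) = 11111111111100001111111111111111
  ((~e | (b & e)) & (~c | (~b | a))) = 10101010111100001010101011111111
  ((c | ~d) | ((~e | (b & e)) & (~c | (~b | a)))) = 11101111111111111110111111111111
  (a & ((c | ~d) | ((~e | (b & e)) & (~c | (~b | a))))) = 00000000000000001110111111111111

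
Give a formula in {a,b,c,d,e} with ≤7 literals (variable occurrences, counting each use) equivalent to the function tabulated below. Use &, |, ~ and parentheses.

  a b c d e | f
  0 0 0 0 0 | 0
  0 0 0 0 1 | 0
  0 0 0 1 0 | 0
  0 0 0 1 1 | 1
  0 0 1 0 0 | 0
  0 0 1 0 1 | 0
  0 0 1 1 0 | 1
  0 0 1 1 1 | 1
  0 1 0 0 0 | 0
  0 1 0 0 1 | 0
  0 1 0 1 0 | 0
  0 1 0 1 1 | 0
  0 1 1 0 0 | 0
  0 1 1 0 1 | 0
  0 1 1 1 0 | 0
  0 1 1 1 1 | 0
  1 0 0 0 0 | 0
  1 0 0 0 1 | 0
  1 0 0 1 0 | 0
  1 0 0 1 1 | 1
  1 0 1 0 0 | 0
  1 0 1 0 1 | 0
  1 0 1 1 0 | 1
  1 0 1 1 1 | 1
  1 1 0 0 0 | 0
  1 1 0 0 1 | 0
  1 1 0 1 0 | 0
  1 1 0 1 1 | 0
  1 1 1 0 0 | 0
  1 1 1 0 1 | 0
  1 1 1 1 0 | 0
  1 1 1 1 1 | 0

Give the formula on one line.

  ~b = 11111111000000001111111100000000
  (d & e) = 00010001000100010001000100010001
  (c & d) = 00000011000000110000001100000011
  ((d & e) | (c & d)) = 00010011000100110001001100010011
  (~b & ((d & e) | (c & d))) = 00010011000000000001001100000000

(~b & ((d & e) | (c & d)))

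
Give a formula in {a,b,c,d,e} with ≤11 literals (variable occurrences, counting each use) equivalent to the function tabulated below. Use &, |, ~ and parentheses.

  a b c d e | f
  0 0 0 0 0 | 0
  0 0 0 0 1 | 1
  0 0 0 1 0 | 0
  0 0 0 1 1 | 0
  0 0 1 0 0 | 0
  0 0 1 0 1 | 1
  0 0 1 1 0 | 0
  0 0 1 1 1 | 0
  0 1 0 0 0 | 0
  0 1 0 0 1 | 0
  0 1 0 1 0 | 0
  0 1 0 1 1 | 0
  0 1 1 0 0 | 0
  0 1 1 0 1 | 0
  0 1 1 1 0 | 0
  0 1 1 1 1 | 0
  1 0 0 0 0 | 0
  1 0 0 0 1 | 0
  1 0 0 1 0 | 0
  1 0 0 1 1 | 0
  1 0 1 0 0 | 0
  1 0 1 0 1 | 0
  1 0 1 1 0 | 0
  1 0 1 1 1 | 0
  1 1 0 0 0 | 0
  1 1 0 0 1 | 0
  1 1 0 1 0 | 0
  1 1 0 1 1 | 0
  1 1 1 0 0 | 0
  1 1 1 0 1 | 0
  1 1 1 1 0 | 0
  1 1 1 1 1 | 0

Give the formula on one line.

  ~d = 11001100110011001100110011001100
  ~e = 10101010101010101010101010101010
  (~d | ~e) = 11101110111011101110111011101110
  (a | (~d | ~e)) = 11101110111011101111111111111111
  ~a = 11111111111111110000000000000000
  ~b = 11111111000000001111111100000000
  (~a & ~b) = 11111111000000000000000000000000
  (~b | ~d) = 11111111110011001111111111001100
  (e | b) = 01010101111111110101010111111111
  ((~b | ~d) & (e | b)) = 01010101110011000101010111001100
  ((~a & ~b) & ((~b | ~d) & (e | b))) = 01010101000000000000000000000000
  ((a | (~d | ~e)) & ((~a & ~b) & ((~b | ~d) & (e | b)))) = 01000100000000000000000000000000

((a | (~d | ~e)) & ((~a & ~b) & ((~b | ~d) & (e | b))))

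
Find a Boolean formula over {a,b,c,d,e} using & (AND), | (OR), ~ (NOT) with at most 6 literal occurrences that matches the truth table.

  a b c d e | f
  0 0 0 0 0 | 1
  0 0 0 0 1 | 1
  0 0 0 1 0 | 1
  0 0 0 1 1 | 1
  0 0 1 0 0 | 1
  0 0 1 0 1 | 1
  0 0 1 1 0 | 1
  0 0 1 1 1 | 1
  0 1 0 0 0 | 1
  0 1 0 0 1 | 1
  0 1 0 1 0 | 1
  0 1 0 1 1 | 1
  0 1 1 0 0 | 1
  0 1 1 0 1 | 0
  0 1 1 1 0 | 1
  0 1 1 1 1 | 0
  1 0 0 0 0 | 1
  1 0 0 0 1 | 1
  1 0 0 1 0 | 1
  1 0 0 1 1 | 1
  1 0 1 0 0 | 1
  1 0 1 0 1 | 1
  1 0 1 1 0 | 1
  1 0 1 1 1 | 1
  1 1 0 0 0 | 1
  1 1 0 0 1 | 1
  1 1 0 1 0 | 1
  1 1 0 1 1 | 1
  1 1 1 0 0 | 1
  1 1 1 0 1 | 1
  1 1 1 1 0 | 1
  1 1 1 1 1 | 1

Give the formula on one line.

  ~c = 11110000111100001111000011110000
  ~b = 11111111000000001111111100000000
  (a | ~b) = 11111111000000001111111111111111
  ~e = 10101010101010101010101010101010
  (c & ~e) = 00001010000010100000101000001010
  ((a | ~b) | (c & ~e)) = 11111111000010101111111111111111
  (~c | ((a | ~b) | (c & ~e))) = 11111111111110101111111111111111

(~c | ((a | ~b) | (c & ~e)))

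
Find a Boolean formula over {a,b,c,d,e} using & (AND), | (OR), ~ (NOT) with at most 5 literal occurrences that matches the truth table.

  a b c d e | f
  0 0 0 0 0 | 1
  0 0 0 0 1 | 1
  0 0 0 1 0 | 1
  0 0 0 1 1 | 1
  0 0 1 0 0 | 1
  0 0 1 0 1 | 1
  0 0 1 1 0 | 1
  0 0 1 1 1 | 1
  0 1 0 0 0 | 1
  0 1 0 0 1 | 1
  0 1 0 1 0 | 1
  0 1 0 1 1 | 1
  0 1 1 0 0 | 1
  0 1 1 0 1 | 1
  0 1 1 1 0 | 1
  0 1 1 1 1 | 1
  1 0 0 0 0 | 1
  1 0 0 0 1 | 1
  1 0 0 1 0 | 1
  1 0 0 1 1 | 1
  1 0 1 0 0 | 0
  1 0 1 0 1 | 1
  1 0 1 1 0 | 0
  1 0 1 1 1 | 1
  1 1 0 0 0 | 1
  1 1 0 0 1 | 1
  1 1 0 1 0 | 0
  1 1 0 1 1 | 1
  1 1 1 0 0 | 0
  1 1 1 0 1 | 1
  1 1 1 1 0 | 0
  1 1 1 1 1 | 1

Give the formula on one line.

(((~d | ~b) & ~c) | (e | ~a))

  ~d = 11001100110011001100110011001100
  ~b = 11111111000000001111111100000000
  (~d | ~b) = 11111111110011001111111111001100
  ~c = 11110000111100001111000011110000
  ((~d | ~b) & ~c) = 11110000110000001111000011000000
  ~a = 11111111111111110000000000000000
  (e | ~a) = 11111111111111110101010101010101
  (((~d | ~b) & ~c) | (e | ~a)) = 11111111111111111111010111010101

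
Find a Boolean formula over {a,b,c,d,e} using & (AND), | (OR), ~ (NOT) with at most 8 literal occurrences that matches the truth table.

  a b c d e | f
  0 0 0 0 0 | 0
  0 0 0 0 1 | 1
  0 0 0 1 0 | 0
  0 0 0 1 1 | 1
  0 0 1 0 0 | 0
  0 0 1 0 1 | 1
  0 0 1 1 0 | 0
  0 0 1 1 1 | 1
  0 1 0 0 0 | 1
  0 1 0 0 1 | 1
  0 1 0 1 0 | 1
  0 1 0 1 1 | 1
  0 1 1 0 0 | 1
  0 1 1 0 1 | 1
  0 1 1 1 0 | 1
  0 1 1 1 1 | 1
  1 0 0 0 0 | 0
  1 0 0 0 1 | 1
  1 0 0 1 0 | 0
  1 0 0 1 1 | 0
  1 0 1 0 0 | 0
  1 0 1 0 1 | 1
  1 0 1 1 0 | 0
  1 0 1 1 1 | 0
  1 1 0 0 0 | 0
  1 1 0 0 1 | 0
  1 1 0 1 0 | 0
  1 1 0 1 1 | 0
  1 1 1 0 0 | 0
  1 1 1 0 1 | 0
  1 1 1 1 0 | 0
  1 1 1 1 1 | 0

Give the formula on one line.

((~a | (~d & ~b)) & (e | (b & ~e)))

  ~a = 11111111111111110000000000000000
  ~d = 11001100110011001100110011001100
  ~b = 11111111000000001111111100000000
  (~d & ~b) = 11001100000000001100110000000000
  (~a | (~d & ~b)) = 11111111111111111100110000000000
  ~e = 10101010101010101010101010101010
  (b & ~e) = 00000000101010100000000010101010
  (e | (b & ~e)) = 01010101111111110101010111111111
  ((~a | (~d & ~b)) & (e | (b & ~e))) = 01010101111111110100010000000000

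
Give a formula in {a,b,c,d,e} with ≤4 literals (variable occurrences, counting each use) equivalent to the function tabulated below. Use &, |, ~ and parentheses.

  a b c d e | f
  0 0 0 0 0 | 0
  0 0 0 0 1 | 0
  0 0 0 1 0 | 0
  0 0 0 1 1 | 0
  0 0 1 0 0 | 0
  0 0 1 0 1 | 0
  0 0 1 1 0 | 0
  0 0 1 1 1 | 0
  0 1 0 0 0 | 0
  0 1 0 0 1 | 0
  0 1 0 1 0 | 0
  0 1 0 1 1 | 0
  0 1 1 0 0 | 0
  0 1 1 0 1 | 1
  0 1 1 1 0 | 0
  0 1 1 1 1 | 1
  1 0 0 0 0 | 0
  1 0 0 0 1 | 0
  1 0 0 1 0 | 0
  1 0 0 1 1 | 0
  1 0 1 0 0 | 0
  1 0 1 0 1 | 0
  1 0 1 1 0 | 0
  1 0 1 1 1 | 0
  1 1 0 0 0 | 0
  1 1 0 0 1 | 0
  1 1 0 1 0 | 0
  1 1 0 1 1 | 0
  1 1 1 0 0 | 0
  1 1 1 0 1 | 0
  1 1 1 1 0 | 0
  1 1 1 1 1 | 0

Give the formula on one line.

((e & ~a) & (c & b))

  ~a = 11111111111111110000000000000000
  (e & ~a) = 01010101010101010000000000000000
  (c & b) = 00000000000011110000000000001111
  ((e & ~a) & (c & b)) = 00000000000001010000000000000000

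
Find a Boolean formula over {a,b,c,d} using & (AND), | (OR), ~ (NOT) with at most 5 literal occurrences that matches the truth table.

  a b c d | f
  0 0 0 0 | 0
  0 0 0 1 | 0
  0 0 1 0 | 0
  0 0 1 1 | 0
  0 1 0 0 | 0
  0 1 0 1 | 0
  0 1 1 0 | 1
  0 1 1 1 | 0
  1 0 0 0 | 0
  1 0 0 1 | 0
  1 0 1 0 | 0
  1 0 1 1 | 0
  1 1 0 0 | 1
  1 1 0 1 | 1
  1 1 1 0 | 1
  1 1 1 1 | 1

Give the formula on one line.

  ~d = 1010101010101010
  (b & c) = 0000001100000011
  (~d & (b & c)) = 0000001000000010
  (b & a) = 0000000000001111
  ((~d & (b & c)) | (b & a)) = 0000001000001111

((~d & (b & c)) | (b & a))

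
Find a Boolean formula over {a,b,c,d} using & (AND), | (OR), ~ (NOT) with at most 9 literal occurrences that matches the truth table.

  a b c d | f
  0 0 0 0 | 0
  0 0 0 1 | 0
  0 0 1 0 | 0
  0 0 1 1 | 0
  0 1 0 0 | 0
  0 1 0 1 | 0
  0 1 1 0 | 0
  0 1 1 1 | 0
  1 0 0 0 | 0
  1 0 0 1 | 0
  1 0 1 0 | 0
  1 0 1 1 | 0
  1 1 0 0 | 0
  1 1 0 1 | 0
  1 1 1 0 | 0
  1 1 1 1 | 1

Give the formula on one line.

  (b | c) = 0011111100111111
  ((b | c) & d) = 0001010100010101
  ~c = 1100110011001100
  (~c | a) = 1100110011111111
  (((b | c) & d) & (~c | a)) = 0000010000010101
  (b & (((b | c) & d) & (~c | a))) = 0000010000000101
  ~d = 1010101010101010
  (c | ~d) = 1011101110111011
  ((b & (((b | c) & d) & (~c | a))) & (c | ~d)) = 0000000000000001

((b & (((b | c) & d) & (~c | a))) & (c | ~d))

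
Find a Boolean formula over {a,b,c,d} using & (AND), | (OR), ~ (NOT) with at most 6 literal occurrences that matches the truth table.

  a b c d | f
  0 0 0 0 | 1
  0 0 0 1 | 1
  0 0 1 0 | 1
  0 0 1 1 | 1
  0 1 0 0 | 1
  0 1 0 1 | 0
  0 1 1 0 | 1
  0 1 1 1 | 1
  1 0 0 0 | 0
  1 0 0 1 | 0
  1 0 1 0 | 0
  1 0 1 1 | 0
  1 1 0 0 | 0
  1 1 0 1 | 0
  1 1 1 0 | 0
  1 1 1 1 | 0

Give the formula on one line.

  ~d = 1010101010101010
  (~d | c) = 1011101110111011
  ~b = 1111000011110000
  (~b | ~d) = 1111101011111010
  ((~d | c) | (~b | ~d)) = 1111101111111011
  ~a = 1111111100000000
  (((~d | c) | (~b | ~d)) & ~a) = 1111101100000000

(((~d | c) | (~b | ~d)) & ~a)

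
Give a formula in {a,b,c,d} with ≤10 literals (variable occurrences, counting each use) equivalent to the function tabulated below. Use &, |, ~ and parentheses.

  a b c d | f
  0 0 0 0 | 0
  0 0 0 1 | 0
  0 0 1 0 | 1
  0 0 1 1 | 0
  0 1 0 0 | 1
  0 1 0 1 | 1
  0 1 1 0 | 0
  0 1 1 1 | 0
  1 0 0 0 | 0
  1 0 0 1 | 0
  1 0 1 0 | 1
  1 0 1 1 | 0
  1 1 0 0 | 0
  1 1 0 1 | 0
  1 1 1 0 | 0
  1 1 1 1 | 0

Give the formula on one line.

(((b & ~c) & ~a) | (~d & ((d | ~b) & c)))

  ~c = 1100110011001100
  (b & ~c) = 0000110000001100
  ~a = 1111111100000000
  ((b & ~c) & ~a) = 0000110000000000
  ~d = 1010101010101010
  ~b = 1111000011110000
  (d | ~b) = 1111010111110101
  ((d | ~b) & c) = 0011000100110001
  (~d & ((d | ~b) & c)) = 0010000000100000
  (((b & ~c) & ~a) | (~d & ((d | ~b) & c))) = 0010110000100000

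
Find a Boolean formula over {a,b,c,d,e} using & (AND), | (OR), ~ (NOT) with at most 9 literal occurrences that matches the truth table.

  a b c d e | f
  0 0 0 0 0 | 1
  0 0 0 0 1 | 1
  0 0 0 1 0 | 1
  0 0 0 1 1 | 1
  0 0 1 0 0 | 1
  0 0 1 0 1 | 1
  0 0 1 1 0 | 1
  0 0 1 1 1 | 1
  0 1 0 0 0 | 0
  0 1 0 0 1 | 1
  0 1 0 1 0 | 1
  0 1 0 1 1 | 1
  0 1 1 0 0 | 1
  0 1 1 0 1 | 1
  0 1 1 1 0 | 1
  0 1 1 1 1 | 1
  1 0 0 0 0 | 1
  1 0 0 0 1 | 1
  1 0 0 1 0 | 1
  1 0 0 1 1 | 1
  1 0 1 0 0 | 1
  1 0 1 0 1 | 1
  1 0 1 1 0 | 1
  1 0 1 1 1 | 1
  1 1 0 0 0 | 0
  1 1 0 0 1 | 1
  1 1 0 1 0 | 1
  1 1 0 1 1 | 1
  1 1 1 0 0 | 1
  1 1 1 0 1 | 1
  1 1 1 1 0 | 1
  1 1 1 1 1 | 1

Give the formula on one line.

  ~b = 11111111000000001111111100000000
  (d | ~b) = 11111111001100111111111100110011
  (c | (d | ~b)) = 11111111001111111111111100111111
  (e | d) = 01110111011101110111011101110111
  ~c = 11110000111100001111000011110000
  ((e | d) & ~c) = 01110000011100000111000001110000
  ((c | (d | ~b)) | ((e | d) & ~c)) = 11111111011111111111111101111111

((c | (d | ~b)) | ((e | d) & ~c))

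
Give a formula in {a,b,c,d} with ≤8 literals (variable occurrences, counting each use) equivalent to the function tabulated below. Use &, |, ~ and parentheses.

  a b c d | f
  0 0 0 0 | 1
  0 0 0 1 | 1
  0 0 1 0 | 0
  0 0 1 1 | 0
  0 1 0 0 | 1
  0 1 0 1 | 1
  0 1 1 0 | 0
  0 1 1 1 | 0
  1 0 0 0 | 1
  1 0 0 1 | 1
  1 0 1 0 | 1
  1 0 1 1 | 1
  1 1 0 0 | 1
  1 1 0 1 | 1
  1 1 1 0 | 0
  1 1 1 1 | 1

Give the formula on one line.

  ~b = 1111000011110000
  (d & a) = 0000000001010101
  (~b | (d & a)) = 1111000011110101
  (a & (~b | (d & a))) = 0000000011110101
  ((a & (~b | (d & a))) & c) = 0000000000110001
  ~c = 1100110011001100
  (a & d) = 0000000001010101
  (~c | (a & d)) = 1100110011011101
  (((a & (~b | (d & a))) & c) | (~c | (a & d))) = 1100110011111101

(((a & (~b | (d & a))) & c) | (~c | (a & d)))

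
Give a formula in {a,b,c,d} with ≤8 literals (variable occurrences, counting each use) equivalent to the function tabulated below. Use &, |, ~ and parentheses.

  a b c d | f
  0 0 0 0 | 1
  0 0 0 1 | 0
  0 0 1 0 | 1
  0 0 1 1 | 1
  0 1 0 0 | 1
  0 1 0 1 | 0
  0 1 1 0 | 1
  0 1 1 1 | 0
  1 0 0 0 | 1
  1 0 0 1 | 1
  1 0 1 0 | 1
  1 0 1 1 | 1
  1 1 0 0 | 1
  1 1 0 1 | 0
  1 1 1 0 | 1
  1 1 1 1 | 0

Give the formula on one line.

  ~b = 1111000011110000
  (b | d) = 0101111101011111
  (~b & (b | d)) = 0101000001010000
  ((~b & (b | d)) & a) = 0000000001010000
  (~b & c) = 0011000000110000
  ~d = 1010101010101010
  ((~b & c) | ~d) = 1011101010111010
  (((~b & (b | d)) & a) | ((~b & c) | ~d)) = 1011101011111010

(((~b & (b | d)) & a) | ((~b & c) | ~d))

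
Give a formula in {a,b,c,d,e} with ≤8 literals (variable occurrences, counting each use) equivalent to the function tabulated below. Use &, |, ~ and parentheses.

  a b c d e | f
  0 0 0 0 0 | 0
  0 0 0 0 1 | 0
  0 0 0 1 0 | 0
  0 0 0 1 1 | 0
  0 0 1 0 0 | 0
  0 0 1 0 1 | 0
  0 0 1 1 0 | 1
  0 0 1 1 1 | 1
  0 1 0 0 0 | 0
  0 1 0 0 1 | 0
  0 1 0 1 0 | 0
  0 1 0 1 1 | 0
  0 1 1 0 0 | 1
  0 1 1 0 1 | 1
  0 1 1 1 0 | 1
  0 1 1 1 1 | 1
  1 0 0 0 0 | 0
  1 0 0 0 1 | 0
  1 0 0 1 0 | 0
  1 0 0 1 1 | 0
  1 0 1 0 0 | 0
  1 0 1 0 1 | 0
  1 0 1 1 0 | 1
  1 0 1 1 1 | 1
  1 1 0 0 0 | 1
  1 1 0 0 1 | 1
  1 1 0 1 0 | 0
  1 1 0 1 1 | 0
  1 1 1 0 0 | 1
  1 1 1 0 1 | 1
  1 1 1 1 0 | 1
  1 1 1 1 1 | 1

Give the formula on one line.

(((b | d) & c) | (b & (~d & a)))

  (b | d) = 00110011111111110011001111111111
  ((b | d) & c) = 00000011000011110000001100001111
  ~d = 11001100110011001100110011001100
  (~d & a) = 00000000000000001100110011001100
  (b & (~d & a)) = 00000000000000000000000011001100
  (((b | d) & c) | (b & (~d & a))) = 00000011000011110000001111001111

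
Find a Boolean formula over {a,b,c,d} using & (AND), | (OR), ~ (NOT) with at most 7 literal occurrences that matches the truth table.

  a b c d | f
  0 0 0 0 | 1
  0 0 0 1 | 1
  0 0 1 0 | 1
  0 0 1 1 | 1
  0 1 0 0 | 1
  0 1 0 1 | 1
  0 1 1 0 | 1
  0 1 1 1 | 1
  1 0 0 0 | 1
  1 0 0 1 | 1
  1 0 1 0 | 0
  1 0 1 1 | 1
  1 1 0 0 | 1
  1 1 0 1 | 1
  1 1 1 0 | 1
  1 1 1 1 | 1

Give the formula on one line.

(((~a | ~c) | b) | d)

  ~a = 1111111100000000
  ~c = 1100110011001100
  (~a | ~c) = 1111111111001100
  ((~a | ~c) | b) = 1111111111001111
  (((~a | ~c) | b) | d) = 1111111111011111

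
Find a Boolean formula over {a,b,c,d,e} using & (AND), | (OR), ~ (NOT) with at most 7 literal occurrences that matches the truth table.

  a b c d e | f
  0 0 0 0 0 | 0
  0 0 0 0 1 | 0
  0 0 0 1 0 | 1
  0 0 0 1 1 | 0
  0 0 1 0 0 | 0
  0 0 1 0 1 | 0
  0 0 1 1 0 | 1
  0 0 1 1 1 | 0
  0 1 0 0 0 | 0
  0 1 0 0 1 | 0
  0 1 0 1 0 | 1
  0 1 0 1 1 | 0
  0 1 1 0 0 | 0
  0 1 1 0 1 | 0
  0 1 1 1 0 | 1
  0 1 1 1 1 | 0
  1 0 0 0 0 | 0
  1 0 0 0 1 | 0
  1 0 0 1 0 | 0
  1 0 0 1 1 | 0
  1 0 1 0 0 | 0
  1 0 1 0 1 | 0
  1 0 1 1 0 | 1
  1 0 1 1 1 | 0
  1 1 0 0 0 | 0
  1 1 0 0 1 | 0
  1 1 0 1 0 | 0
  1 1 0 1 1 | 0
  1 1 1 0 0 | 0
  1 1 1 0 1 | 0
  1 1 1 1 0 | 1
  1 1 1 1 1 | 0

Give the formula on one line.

  ~e = 10101010101010101010101010101010
  (~e & d) = 00100010001000100010001000100010
  ~a = 11111111111111110000000000000000
  (~a | c) = 11111111111111110000111100001111
  ((~e & d) & (~a | c)) = 00100010001000100000001000000010

((~e & d) & (~a | c))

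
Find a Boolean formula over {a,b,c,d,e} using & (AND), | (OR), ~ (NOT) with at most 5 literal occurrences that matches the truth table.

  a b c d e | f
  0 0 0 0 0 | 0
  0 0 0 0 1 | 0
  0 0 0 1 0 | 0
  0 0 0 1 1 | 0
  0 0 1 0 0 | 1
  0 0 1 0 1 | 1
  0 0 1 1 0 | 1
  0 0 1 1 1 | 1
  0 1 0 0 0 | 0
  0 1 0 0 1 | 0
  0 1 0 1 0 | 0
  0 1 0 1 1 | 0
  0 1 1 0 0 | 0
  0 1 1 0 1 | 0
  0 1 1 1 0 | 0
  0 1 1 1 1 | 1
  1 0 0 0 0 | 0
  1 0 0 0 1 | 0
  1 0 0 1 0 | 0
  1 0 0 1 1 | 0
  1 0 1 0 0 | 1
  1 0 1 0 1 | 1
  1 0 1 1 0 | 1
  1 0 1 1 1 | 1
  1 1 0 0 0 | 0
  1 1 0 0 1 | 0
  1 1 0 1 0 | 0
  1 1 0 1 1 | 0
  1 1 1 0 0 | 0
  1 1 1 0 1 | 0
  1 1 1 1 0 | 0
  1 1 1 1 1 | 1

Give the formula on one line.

  (d & e) = 00010001000100010001000100010001
  ~b = 11111111000000001111111100000000
  (c & ~b) = 00001111000000000000111100000000
  ((d & e) | (c & ~b)) = 00011111000100010001111100010001
  (((d & e) | (c & ~b)) & c) = 00001111000000010000111100000001

(((d & e) | (c & ~b)) & c)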